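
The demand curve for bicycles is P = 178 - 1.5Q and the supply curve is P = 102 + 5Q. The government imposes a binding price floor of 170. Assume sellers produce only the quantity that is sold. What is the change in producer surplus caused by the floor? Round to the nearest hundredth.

Without the control, 178 - 1.5Q = 102 + 5Q so Q* = 11.6923 and P* = 160.4615.
At P = 170, buyers demand (178 - 170)/1.5 = 5.3333 while sellers would supply more, so the quantity traded is 5.3333 at price 170.
PS goes from (1/2)(11.6923)(58.4615) = 341.7751 to 291.5556 (computed as (170 - 102)(5.3333) - (1/2)(5)(5.3333)^2), a change of -50.2196.

-50.22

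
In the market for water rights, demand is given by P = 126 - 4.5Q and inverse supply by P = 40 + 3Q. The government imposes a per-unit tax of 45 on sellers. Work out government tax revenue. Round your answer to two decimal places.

Without the tax, 126 - 4.5Q = 40 + 3Q so Q* = 11.4667 and P* = 74.4.
A tax on sellers shifts supply up by 45: 126 - 4.5Q = 40 + 3Q + 45, so Q_t = 5.4667. Buyers pay P_b = 101.4; sellers receive P_s = P_b - 45 = 56.4.
Revenue is the tax times quantity traded: 45 x 5.4667 = 246.

246.00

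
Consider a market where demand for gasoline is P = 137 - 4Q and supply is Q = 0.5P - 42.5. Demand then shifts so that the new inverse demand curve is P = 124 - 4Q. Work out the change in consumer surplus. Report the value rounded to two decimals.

-65.72

Rewriting supply in inverse form: P = 85 + 2Q.
Initial equilibrium: Q_0 = 8.6667, P_0 = 102.3333; CS_0 = (1/2)(8.6667)(34.6667) = 150.2222, PS_0 = (1/2)(8.6667)(17.3333) = 75.1111.
New equilibrium: 124 - 4Q = 85 + 2Q gives Q_1 = 6.5, P_1 = 98; CS_1 = 84.5, PS_1 = 42.25.
Change in consumer surplus = 84.5 - 150.2222 = -65.7222.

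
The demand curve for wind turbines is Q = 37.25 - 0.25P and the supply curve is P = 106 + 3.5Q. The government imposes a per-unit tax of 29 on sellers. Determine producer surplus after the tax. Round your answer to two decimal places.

6.10

Rewriting demand in inverse form: P = 149 - 4Q.
Without the tax, 149 - 4Q = 106 + 3.5Q so Q* = 5.7333 and P* = 126.0667.
With the tax, sellers need 29 more per unit: 149 - 4Q = 106 + 3.5Q + 29, so Q_t = 1.8667. Buyers pay P_b = 141.5333; sellers receive P_s = P_b - 29 = 112.5333.
Producer surplus is the triangle above supply below P_s: (1/2)(1.8667)(112.5333 - 106) = 6.0978.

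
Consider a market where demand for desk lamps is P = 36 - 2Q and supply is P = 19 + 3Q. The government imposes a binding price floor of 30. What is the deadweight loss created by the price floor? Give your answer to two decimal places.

Without the control, 36 - 2Q = 19 + 3Q so Q* = 3.4 and P* = 29.2.
At P = 30, buyers demand (36 - 30)/2 = 3 while sellers would supply more, so the quantity traded is 3 at price 30.
At Q = 3 the demand price is 30 and the supply price is 28. Deadweight loss is the triangle between the curves from 3 to 3.4: (1/2)(30 - 28)(3.4 - 3) = 0.4.

0.40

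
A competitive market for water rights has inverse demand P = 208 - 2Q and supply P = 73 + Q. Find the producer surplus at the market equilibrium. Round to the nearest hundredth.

Setting demand equal to supply, 135 = 3Q, so Q* = 45 and P* = 118.
The supply curve's price intercept is 73, so PS = (1/2)(Q*)(P* - 73) = (1/2)(45)(45) = 1012.5.

1012.50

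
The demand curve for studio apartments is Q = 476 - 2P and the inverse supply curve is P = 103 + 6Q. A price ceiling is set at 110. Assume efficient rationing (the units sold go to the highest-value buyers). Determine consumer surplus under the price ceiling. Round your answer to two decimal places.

148.99

Rewriting demand in inverse form: P = 238 - 0.5Q.
Without the control, 238 - 0.5Q = 103 + 6Q so Q* = 20.7692 and P* = 227.6154.
At P = 110, sellers supply (110 - 103)/6 = 1.1667 while buyers want more, so the quantity traded is 1.1667 at price 110.
The demand price at Q = 1.1667 is 237.4167. CS is the trapezoid between demand and 110 over [0, 1.1667]: (1/2)[(238 - 110) + (237.4167 - 110)](1.1667) = 148.9931.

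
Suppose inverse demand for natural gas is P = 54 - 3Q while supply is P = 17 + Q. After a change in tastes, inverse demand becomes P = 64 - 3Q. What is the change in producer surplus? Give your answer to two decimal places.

26.25

Initial equilibrium: Q_0 = 9.25, P_0 = 26.25; CS_0 = (1/2)(9.25)(27.75) = 128.3438, PS_0 = (1/2)(9.25)(9.25) = 42.7812.
New equilibrium: 64 - 3Q = 17 + Q gives Q_1 = 11.75, P_1 = 28.75; CS_1 = 207.0938, PS_1 = 69.0312.
Change in producer surplus = 69.0312 - 42.7812 = 26.25.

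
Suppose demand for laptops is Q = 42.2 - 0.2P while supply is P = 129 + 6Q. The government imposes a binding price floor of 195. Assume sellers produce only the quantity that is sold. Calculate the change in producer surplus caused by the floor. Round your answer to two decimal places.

Rewriting demand in inverse form: P = 211 - 5Q.
Without the control, 211 - 5Q = 129 + 6Q so Q* = 7.4545 and P* = 173.7273.
At the floor price 195, quantity demanded is (211 - 195)/5 = 3.2; demand is the short side, so Q = 3.2 trades at P = 195.
PS goes from (1/2)(7.4545)(44.7273) = 166.7107 to 180.48 (computed as (195 - 129)(3.2) - (1/2)(6)(3.2)^2), a change of 13.7693.

13.77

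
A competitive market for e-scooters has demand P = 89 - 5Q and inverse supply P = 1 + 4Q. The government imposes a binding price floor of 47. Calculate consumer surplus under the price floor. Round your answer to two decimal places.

Free-market equilibrium: 89 - 5Q = 1 + 4Q gives Q* = 9.7778, P* = 40.1111.
At P = 47, buyers demand (89 - 47)/5 = 8.4 while sellers would supply more, so the quantity traded is 8.4 at price 47.
CS is the triangle under demand above 47: (1/2)(8.4)(89 - 47) = 176.4.

176.40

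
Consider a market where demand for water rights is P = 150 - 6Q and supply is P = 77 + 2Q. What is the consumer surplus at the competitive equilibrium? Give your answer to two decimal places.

Equilibrium: 150 - 6Q = 77 + 2Q, so Q* = 9.125 and P* = 95.25.
The demand choke price is 150, so CS = (1/2)(Q*)(150 - P*) = (1/2)(9.125)(54.75) = 249.7969.

249.80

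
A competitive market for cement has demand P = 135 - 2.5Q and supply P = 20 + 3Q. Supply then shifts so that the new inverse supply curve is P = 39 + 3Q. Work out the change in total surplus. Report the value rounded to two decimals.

-364.45

Initial equilibrium: Q_0 = 20.9091, P_0 = 82.7273; CS_0 = (1/2)(20.9091)(52.2727) = 546.4876, PS_0 = (1/2)(20.9091)(62.7273) = 655.7851.
New equilibrium: 135 - 2.5Q = 39 + 3Q gives Q_1 = 17.4545, P_1 = 91.3636; CS_1 = 380.8264, PS_1 = 456.9917.
Change in total surplus = (380.8264 + 456.9917) - (546.4876 + 655.7851) = -364.4545.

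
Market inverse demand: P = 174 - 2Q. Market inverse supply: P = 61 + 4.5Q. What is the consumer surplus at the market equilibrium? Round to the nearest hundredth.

Equilibrium: 174 - 2Q = 61 + 4.5Q, so Q* = 17.3846 and P* = 139.2308.
The demand choke price is 174, so CS = (1/2)(Q*)(174 - P*) = (1/2)(17.3846)(34.7692) = 302.2249.

302.22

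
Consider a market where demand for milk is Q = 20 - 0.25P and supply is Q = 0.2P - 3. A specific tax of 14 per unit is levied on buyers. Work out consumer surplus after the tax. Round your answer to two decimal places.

Rewriting demand in inverse form: P = 80 - 4Q.
Rewriting supply in inverse form: P = 15 + 5Q.
Without the tax, 80 - 4Q = 15 + 5Q so Q* = 7.2222 and P* = 51.1111.
A tax on buyers shifts demand down by 14: (80 - 14) - 4Q = 15 + 5Q, so Q_t = 5.6667. Buyers pay P_b = 57.3333; sellers receive P_s = P_b - 14 = 43.3333.
CS = (1/2)(Q_t)(80 - P_b) = (1/2)(5.6667)(22.6667) = 64.2222.

64.22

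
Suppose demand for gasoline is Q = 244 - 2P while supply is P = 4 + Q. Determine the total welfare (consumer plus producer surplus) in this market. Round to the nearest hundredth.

4641.33

Rewriting demand in inverse form: P = 122 - 0.5Q.
Equilibrium: 122 - 0.5Q = 4 + Q, so Q* = 78.6667 and P* = 82.6667.
CS = (1/2)(78.6667)(39.3333) = 1547.1111 and PS = (1/2)(78.6667)(78.6667) = 3094.2222, so total surplus = 4641.3333.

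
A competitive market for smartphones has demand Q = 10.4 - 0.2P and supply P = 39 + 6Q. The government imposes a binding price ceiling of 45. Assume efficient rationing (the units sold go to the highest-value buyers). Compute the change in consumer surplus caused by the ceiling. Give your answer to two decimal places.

1.01

Rewriting demand in inverse form: P = 52 - 5Q.
Without the control, 52 - 5Q = 39 + 6Q so Q* = 1.1818 and P* = 46.0909.
At P = 45, sellers supply (45 - 39)/6 = 1 while buyers want more, so the quantity traded is 1 at price 45.
CS goes from (1/2)(1.1818)(5.9091) = 3.4917 to 4.5 (computed as (52 - 45)(1) - (1/2)(5)(1)^2), a change of 1.0083.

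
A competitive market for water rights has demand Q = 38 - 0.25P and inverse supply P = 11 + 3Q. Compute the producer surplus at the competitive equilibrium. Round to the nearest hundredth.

Rewriting demand in inverse form: P = 152 - 4Q.
Setting demand equal to supply, 141 = 7Q, so Q* = 20.1429 and P* = 71.4286.
The supply curve's price intercept is 11, so PS = (1/2)(Q*)(P* - 11) = (1/2)(20.1429)(60.4286) = 608.602.

608.60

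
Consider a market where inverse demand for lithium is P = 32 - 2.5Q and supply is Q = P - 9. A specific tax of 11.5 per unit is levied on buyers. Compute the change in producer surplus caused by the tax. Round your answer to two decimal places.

-16.19

Rewriting supply in inverse form: P = 9 + Q.
Pre-tax equilibrium: 32 - 2.5Q = 9 + Q gives Q* = 6.5714, P* = 15.5714.
A tax on buyers shifts demand down by 11.5: (32 - 11.5) - 2.5Q = 9 + Q, so Q_t = 3.2857. Buyers pay P_b = 23.7857; sellers receive P_s = P_b - 11.5 = 12.2857.
PS falls from (1/2)(6.5714)(6.5714) = 21.5918 to (1/2)(3.2857)(3.2857) = 5.398, a change of -16.1939.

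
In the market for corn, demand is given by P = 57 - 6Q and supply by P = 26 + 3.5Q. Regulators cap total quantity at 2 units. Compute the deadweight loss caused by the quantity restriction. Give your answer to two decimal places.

Without the quota, 57 - 6Q = 26 + 3.5Q gives Q* = 3.2632.
At Q = 2 the demand price is 57 - 6(2) = 45 and the supply price is 26 + 3.5(2) = 33.
DWL = (1/2)(gap between curves at 2) x (Q* - 2) = (1/2)(12)(1.2632) = 7.5789.

7.58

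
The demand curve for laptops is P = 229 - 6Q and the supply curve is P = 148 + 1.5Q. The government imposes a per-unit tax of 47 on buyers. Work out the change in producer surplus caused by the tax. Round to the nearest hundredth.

Without the tax, 229 - 6Q = 148 + 1.5Q so Q* = 10.8 and P* = 164.2.
With the tax, buyers' net willingness to pay falls by 47: (229 - 47) - 6Q = 148 + 1.5Q, so Q_t = 4.5333. Buyers pay P_b = 201.8; sellers receive P_s = P_b - 47 = 154.8.
Producers lose the trapezoid between P_s and P* out to Q_t plus the triangle from Q_t to Q*: change in PS = 15.4133 - 87.48 = -72.0667.

-72.07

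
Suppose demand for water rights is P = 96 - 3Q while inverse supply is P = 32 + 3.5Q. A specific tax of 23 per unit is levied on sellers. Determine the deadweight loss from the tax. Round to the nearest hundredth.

Pre-tax equilibrium: 96 - 3Q = 32 + 3.5Q gives Q* = 9.8462, P* = 66.4615.
A tax on sellers shifts supply up by 23: 96 - 3Q = 32 + 3.5Q + 23, so Q_t = 6.3077. Buyers pay P_b = 77.0769; sellers receive P_s = P_b - 23 = 54.0769.
Deadweight loss is the triangle between the curves from Q_t to Q*: (1/2)(9.8462 - 6.3077)(23) = 40.6923.

40.69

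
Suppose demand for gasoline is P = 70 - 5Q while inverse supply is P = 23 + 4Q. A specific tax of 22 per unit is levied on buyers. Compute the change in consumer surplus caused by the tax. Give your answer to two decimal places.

-48.89

Without the tax, 70 - 5Q = 23 + 4Q so Q* = 5.2222 and P* = 43.8889.
With the tax, buyers' net willingness to pay falls by 22: (70 - 22) - 5Q = 23 + 4Q, so Q_t = 2.7778. Buyers pay P_b = 56.1111; sellers receive P_s = P_b - 22 = 34.1111.
Consumers lose the trapezoid between P* and P_b out to Q_t plus the triangle from Q_t to Q*: change in CS = 19.2901 - 68.179 = -48.8889.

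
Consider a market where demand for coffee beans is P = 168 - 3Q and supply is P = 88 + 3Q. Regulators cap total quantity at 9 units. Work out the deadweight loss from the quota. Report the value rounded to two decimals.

56.33

Without the quota, 168 - 3Q = 88 + 3Q gives Q* = 13.3333.
At Q = 9 the demand price is 168 - 3(9) = 141 and the supply price is 88 + 3(9) = 115.
DWL = (1/2)(gap between curves at 9) x (Q* - 9) = (1/2)(26)(4.3333) = 56.3333.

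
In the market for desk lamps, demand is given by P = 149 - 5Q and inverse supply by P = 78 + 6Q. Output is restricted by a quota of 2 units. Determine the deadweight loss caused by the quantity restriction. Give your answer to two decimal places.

109.14

Unrestricted equilibrium: Q* = (149 - 78)/(5 + 6) = 6.4545.
At Q = 2 the demand price is 149 - 5(2) = 139 and the supply price is 78 + 6(2) = 90.
Deadweight loss is the triangle between the curves from 2 to 6.4545: (1/2)(139 - 90)(6.4545 - 2) = 109.1364.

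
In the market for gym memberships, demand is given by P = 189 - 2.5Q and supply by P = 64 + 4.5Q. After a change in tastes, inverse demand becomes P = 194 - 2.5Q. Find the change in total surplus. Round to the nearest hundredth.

91.07

Initial equilibrium: Q_0 = 17.8571, P_0 = 144.3571; CS_0 = (1/2)(17.8571)(44.6429) = 398.5969, PS_0 = (1/2)(17.8571)(80.3571) = 717.4745.
New equilibrium: 194 - 2.5Q = 64 + 4.5Q gives Q_1 = 18.5714, P_1 = 147.5714; CS_1 = 431.1224, PS_1 = 776.0204.
Change in total surplus = (431.1224 + 776.0204) - (398.5969 + 717.4745) = 91.0714.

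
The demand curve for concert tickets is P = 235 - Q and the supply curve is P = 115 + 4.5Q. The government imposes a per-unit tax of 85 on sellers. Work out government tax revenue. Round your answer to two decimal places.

540.91

Pre-tax equilibrium: 235 - Q = 115 + 4.5Q gives Q* = 21.8182, P* = 213.1818.
A tax on sellers shifts supply up by 85: 235 - Q = 115 + 4.5Q + 85, so Q_t = 6.3636. Buyers pay P_b = 228.6364; sellers receive P_s = P_b - 85 = 143.6364.
Tax revenue = t x Q_t = 85 x 6.3636 = 540.9091.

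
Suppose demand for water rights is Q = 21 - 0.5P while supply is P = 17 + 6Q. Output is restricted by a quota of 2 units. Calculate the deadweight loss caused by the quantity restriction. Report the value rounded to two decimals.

5.06

Rewriting demand in inverse form: P = 42 - 2Q.
Without the quota, 42 - 2Q = 17 + 6Q gives Q* = 3.125.
At Q = 2 the demand price is 42 - 2(2) = 38 and the supply price is 17 + 6(2) = 29.
Deadweight loss is the triangle between the curves from 2 to 3.125: (1/2)(38 - 29)(3.125 - 2) = 5.0625.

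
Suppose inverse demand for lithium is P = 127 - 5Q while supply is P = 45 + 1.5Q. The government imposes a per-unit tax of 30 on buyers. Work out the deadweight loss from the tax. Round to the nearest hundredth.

Without the tax, 127 - 5Q = 45 + 1.5Q so Q* = 12.6154 and P* = 63.9231.
A tax on buyers shifts demand down by 30: (127 - 30) - 5Q = 45 + 1.5Q, so Q_t = 8. Buyers pay P_b = 87; sellers receive P_s = P_b - 30 = 57.
Deadweight loss is the triangle between the curves from Q_t to Q*: (1/2)(12.6154 - 8)(30) = 69.2308.

69.23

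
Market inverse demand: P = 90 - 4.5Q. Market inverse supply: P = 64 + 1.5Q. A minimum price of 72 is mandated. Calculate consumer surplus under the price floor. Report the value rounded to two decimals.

Free-market equilibrium: 90 - 4.5Q = 64 + 1.5Q gives Q* = 4.3333, P* = 70.5.
At P = 72, buyers demand (90 - 72)/4.5 = 4 while sellers would supply more, so the quantity traded is 4 at price 72.
CS is the triangle under demand above 72: (1/2)(4)(90 - 72) = 36.

36.00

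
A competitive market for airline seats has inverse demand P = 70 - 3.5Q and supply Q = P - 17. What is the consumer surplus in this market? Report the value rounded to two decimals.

Rewriting supply in inverse form: P = 17 + Q.
Setting demand equal to supply, 53 = 4.5Q, so Q* = 11.7778 and P* = 28.7778.
Consumer surplus is the triangle under demand above P*: (1/2)(11.7778)(70 - 28.7778) = (1/2)(11.7778)(41.2222) = 242.7531.

242.75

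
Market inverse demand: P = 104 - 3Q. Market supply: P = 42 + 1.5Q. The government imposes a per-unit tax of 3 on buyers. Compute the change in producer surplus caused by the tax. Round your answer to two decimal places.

-13.44

Without the tax, 104 - 3Q = 42 + 1.5Q so Q* = 13.7778 and P* = 62.6667.
With the tax, buyers' net willingness to pay falls by 3: (104 - 3) - 3Q = 42 + 1.5Q, so Q_t = 13.1111. Buyers pay P_b = 64.6667; sellers receive P_s = P_b - 3 = 61.6667.
PS falls from (1/2)(13.7778)(20.6667) = 142.3704 to (1/2)(13.1111)(19.6667) = 128.9259, a change of -13.4444.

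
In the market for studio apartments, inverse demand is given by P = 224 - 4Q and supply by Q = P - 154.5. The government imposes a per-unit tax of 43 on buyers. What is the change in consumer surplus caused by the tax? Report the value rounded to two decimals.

-330.24

Rewriting supply in inverse form: P = 154.5 + Q.
Without the tax, 224 - 4Q = 154.5 + Q so Q* = 13.9 and P* = 168.4.
A tax on buyers shifts demand down by 43: (224 - 43) - 4Q = 154.5 + Q, so Q_t = 5.3. Buyers pay P_b = 202.8; sellers receive P_s = P_b - 43 = 159.8.
CS falls from (1/2)(13.9)(55.6) = 386.42 to (1/2)(5.3)(21.2) = 56.18, a change of -330.24.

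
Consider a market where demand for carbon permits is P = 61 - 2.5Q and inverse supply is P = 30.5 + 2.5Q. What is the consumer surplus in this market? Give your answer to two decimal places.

46.51

Equilibrium: 61 - 2.5Q = 30.5 + 2.5Q, so Q* = 6.1 and P* = 45.75.
Consumer surplus is the triangle under demand above P*: (1/2)(6.1)(61 - 45.75) = (1/2)(6.1)(15.25) = 46.5125.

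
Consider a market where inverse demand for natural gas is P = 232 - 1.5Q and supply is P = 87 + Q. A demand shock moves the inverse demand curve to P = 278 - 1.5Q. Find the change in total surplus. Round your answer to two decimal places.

Initial equilibrium: Q_0 = 58, P_0 = 145; CS_0 = (1/2)(58)(87) = 2523, PS_0 = (1/2)(58)(58) = 1682.
New equilibrium: 278 - 1.5Q = 87 + Q gives Q_1 = 76.4, P_1 = 163.4; CS_1 = 4377.72, PS_1 = 2918.48.
Change in total surplus = (4377.72 + 2918.48) - (2523 + 1682) = 3091.2.

3091.20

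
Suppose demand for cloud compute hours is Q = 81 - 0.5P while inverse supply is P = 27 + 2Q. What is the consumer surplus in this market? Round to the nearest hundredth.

1139.06

Rewriting demand in inverse form: P = 162 - 2Q.
Setting demand equal to supply, 135 = 4Q, so Q* = 33.75 and P* = 94.5.
The demand choke price is 162, so CS = (1/2)(Q*)(162 - P*) = (1/2)(33.75)(67.5) = 1139.0625.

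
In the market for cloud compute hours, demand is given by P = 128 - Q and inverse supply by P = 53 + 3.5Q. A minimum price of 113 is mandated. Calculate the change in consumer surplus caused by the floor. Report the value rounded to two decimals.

Free-market equilibrium: 128 - Q = 53 + 3.5Q gives Q* = 16.6667, P* = 111.3333.
At P = 113, buyers demand (128 - 113)/1 = 15 while sellers would supply more, so the quantity traded is 15 at price 113.
CS goes from (1/2)(16.6667)(16.6667) = 138.8889 to 112.5 (computed as (128 - 113)(15) - (1/2)(1)(15)^2), a change of -26.3889.

-26.39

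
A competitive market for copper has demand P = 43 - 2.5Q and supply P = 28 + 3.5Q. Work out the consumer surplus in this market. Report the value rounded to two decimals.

Setting demand equal to supply, 15 = 6Q, so Q* = 2.5 and P* = 36.75.
The demand choke price is 43, so CS = (1/2)(Q*)(43 - P*) = (1/2)(2.5)(6.25) = 7.8125.

7.81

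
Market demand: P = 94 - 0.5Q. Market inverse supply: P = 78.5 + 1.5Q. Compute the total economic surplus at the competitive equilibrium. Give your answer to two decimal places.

Equilibrium: 94 - 0.5Q = 78.5 + 1.5Q, so Q* = 7.75 and P* = 90.125.
CS = (1/2)(7.75)(3.875) = 15.0156 and PS = (1/2)(7.75)(11.625) = 45.0469, so total surplus = 60.0625.

60.06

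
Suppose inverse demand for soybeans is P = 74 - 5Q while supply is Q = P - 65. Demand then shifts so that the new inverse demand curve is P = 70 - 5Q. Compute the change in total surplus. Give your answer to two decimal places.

Rewriting supply in inverse form: P = 65 + Q.
Initial equilibrium: Q_0 = 1.5, P_0 = 66.5; CS_0 = (1/2)(1.5)(7.5) = 5.625, PS_0 = (1/2)(1.5)(1.5) = 1.125.
New equilibrium: 70 - 5Q = 65 + Q gives Q_1 = 0.8333, P_1 = 65.8333; CS_1 = 1.7361, PS_1 = 0.3472.
Change in total surplus = (1.7361 + 0.3472) - (5.625 + 1.125) = -4.6667.

-4.67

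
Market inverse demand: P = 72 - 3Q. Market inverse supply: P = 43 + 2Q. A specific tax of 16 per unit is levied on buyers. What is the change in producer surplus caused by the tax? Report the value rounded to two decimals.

-26.88

Without the tax, 72 - 3Q = 43 + 2Q so Q* = 5.8 and P* = 54.6.
With the tax, buyers' net willingness to pay falls by 16: (72 - 16) - 3Q = 43 + 2Q, so Q_t = 2.6. Buyers pay P_b = 64.2; sellers receive P_s = P_b - 16 = 48.2.
PS falls from (1/2)(5.8)(11.6) = 33.64 to (1/2)(2.6)(5.2) = 6.76, a change of -26.88.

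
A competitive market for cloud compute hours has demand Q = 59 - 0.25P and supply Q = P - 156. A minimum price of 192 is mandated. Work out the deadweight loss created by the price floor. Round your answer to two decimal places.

Rewriting demand in inverse form: P = 236 - 4Q.
Rewriting supply in inverse form: P = 156 + Q.
Without the control, 236 - 4Q = 156 + Q so Q* = 16 and P* = 172.
At P = 192, buyers demand (236 - 192)/4 = 11 while sellers would supply more, so the quantity traded is 11 at price 192.
At Q = 11 the demand price is 192 and the supply price is 167. Deadweight loss is the triangle between the curves from 11 to 16: (1/2)(192 - 167)(16 - 11) = 62.5.

62.50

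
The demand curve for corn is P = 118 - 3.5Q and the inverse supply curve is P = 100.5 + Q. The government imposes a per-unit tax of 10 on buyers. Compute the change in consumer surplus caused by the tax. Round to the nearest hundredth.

Without the tax, 118 - 3.5Q = 100.5 + Q so Q* = 3.8889 and P* = 104.3889.
A tax on buyers shifts demand down by 10: (118 - 10) - 3.5Q = 100.5 + Q, so Q_t = 1.6667. Buyers pay P_b = 112.1667; sellers receive P_s = P_b - 10 = 102.1667.
Consumers lose the trapezoid between P* and P_b out to Q_t plus the triangle from Q_t to Q*: change in CS = 4.8611 - 26.466 = -21.6049.

-21.60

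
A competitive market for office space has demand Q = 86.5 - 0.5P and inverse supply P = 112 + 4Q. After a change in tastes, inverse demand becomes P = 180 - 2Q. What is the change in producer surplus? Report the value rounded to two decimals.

50.17

Rewriting demand in inverse form: P = 173 - 2Q.
Initial equilibrium: Q_0 = 10.1667, P_0 = 152.6667; CS_0 = (1/2)(10.1667)(20.3333) = 103.3611, PS_0 = (1/2)(10.1667)(40.6667) = 206.7222.
New equilibrium: 180 - 2Q = 112 + 4Q gives Q_1 = 11.3333, P_1 = 157.3333; CS_1 = 128.4444, PS_1 = 256.8889.
Change in producer surplus = 256.8889 - 206.7222 = 50.1667.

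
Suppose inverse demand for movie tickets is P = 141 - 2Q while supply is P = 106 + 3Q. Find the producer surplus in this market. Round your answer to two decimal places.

Equilibrium: 141 - 2Q = 106 + 3Q, so Q* = 7 and P* = 127.
PS is the area between P* and the supply curve from 0 to Q*: (1/2)(7)(21) = 73.5.

73.50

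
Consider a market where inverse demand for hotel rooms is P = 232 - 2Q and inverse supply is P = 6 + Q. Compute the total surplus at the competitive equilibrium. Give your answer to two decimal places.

8512.67

Setting demand equal to supply, 226 = 3Q, so Q* = 75.3333 and P* = 81.3333.
Total surplus is the full triangle between the curves from 0 to Q*: (1/2)(75.3333)(232 - 6) = 8512.6667.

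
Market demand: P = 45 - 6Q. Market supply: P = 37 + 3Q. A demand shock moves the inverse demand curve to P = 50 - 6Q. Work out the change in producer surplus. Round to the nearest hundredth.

1.94

Initial equilibrium: Q_0 = 0.8889, P_0 = 39.6667; CS_0 = (1/2)(0.8889)(5.3333) = 2.3704, PS_0 = (1/2)(0.8889)(2.6667) = 1.1852.
New equilibrium: 50 - 6Q = 37 + 3Q gives Q_1 = 1.4444, P_1 = 41.3333; CS_1 = 6.2593, PS_1 = 3.1296.
Change in producer surplus = 3.1296 - 1.1852 = 1.9444.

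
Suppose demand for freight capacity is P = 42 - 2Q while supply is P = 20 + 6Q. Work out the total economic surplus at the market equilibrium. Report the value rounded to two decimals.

30.25

Set 42 - 2Q = 20 + 6Q, which gives 22 = 8Q, so Q* = 2.75 and P* = 42 - 2(2.75) = 36.5.
Total surplus is the full triangle between the curves from 0 to Q*: (1/2)(2.75)(42 - 20) = 30.25.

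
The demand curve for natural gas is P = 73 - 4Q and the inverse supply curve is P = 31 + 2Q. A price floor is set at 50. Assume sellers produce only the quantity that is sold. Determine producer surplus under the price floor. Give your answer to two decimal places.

Free-market equilibrium: 73 - 4Q = 31 + 2Q gives Q* = 7, P* = 45.
At P = 50, buyers demand (73 - 50)/4 = 5.75 while sellers would supply more, so the quantity traded is 5.75 at price 50.
The supply price at Q = 5.75 is 42.5. PS is the trapezoid between 50 and supply over [0, 5.75]: (1/2)[(50 - 31) + (50 - 42.5)](5.75) = 76.1875.

76.19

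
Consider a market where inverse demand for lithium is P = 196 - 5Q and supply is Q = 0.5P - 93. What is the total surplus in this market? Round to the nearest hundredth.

7.14

Rewriting supply in inverse form: P = 186 + 2Q.
Set 196 - 5Q = 186 + 2Q, which gives 10 = 7Q, so Q* = 1.4286 and P* = 196 - 5(1.4286) = 188.8571.
CS = (1/2)(1.4286)(7.1429) = 5.102 and PS = (1/2)(1.4286)(2.8571) = 2.0408, so total surplus = 7.1429.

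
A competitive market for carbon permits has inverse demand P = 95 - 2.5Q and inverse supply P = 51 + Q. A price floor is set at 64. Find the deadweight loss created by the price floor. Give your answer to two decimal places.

Free-market equilibrium: 95 - 2.5Q = 51 + Q gives Q* = 12.5714, P* = 63.5714.
At the floor price 64, quantity demanded is (95 - 64)/2.5 = 12.4; demand is the short side, so Q = 12.4 trades at P = 64.
At Q = 12.4 the demand price is 64 and the supply price is 63.4. Deadweight loss is the triangle between the curves from 12.4 to 12.5714: (1/2)(64 - 63.4)(12.5714 - 12.4) = 0.0514.

0.05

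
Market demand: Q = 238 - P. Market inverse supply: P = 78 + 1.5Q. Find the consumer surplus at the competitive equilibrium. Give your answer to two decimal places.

2048.00

Rewriting demand in inverse form: P = 238 - Q.
Setting demand equal to supply, 160 = 2.5Q, so Q* = 64 and P* = 174.
Consumer surplus is the triangle under demand above P*: (1/2)(64)(238 - 174) = (1/2)(64)(64) = 2048.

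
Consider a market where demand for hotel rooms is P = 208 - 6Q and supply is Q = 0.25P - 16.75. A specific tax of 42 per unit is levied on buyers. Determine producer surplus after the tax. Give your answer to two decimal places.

196.02

Rewriting supply in inverse form: P = 67 + 4Q.
Pre-tax equilibrium: 208 - 6Q = 67 + 4Q gives Q* = 14.1, P* = 123.4.
With the tax, buyers' net willingness to pay falls by 42: (208 - 42) - 6Q = 67 + 4Q, so Q_t = 9.9. Buyers pay P_b = 148.6; sellers receive P_s = P_b - 42 = 106.6.
Producer surplus is the triangle above supply below P_s: (1/2)(9.9)(106.6 - 67) = 196.02.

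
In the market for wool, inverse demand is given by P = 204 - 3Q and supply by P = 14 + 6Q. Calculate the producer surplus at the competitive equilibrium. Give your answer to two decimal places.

Equilibrium: 204 - 3Q = 14 + 6Q, so Q* = 21.1111 and P* = 140.6667.
Producer surplus is the triangle above supply below P*: (1/2)(21.1111)(140.6667 - 14) = (1/2)(21.1111)(126.6667) = 1337.037.

1337.04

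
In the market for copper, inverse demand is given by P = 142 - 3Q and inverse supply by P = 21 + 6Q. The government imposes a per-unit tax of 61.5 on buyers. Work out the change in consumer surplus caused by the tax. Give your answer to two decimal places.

Without the tax, 142 - 3Q = 21 + 6Q so Q* = 13.4444 and P* = 101.6667.
With the tax, buyers' net willingness to pay falls by 61.5: (142 - 61.5) - 3Q = 21 + 6Q, so Q_t = 6.6111. Buyers pay P_b = 122.1667; sellers receive P_s = P_b - 61.5 = 60.6667.
Consumers lose the trapezoid between P* and P_b out to Q_t plus the triangle from Q_t to Q*: change in CS = 65.5602 - 271.1296 = -205.5694.

-205.57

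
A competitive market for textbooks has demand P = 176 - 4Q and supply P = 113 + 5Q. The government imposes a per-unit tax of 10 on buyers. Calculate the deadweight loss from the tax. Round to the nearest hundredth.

5.56

Pre-tax equilibrium: 176 - 4Q = 113 + 5Q gives Q* = 7, P* = 148.
With the tax, buyers' net willingness to pay falls by 10: (176 - 10) - 4Q = 113 + 5Q, so Q_t = 5.8889. Buyers pay P_b = 152.4444; sellers receive P_s = P_b - 10 = 142.4444.
The welfare triangle lost has base Q* - Q_t = 1.1111 and height t = 10, so DWL = (1/2)(1.1111)(10) = 5.5556.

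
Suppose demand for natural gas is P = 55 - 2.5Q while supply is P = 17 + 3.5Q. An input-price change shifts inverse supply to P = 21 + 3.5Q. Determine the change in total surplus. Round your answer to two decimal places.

Initial equilibrium: Q_0 = 6.3333, P_0 = 39.1667; CS_0 = (1/2)(6.3333)(15.8333) = 50.1389, PS_0 = (1/2)(6.3333)(22.1667) = 70.1944.
New equilibrium: 55 - 2.5Q = 21 + 3.5Q gives Q_1 = 5.6667, P_1 = 40.8333; CS_1 = 40.1389, PS_1 = 56.1944.
Change in total surplus = (40.1389 + 56.1944) - (50.1389 + 70.1944) = -24.

-24.00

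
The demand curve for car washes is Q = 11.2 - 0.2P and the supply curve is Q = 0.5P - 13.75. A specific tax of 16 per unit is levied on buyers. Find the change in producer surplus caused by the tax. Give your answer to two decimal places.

Rewriting demand in inverse form: P = 56 - 5Q.
Rewriting supply in inverse form: P = 27.5 + 2Q.
Pre-tax equilibrium: 56 - 5Q = 27.5 + 2Q gives Q* = 4.0714, P* = 35.6429.
A tax on buyers shifts demand down by 16: (56 - 16) - 5Q = 27.5 + 2Q, so Q_t = 1.7857. Buyers pay P_b = 47.0714; sellers receive P_s = P_b - 16 = 31.0714.
Producers lose the trapezoid between P_s and P* out to Q_t plus the triangle from Q_t to Q*: change in PS = 3.1888 - 16.5765 = -13.3878.

-13.39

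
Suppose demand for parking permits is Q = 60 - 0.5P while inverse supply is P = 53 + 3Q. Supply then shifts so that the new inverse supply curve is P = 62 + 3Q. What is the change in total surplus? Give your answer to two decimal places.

-112.50

Rewriting demand in inverse form: P = 120 - 2Q.
Initial equilibrium: Q_0 = 13.4, P_0 = 93.2; CS_0 = (1/2)(13.4)(26.8) = 179.56, PS_0 = (1/2)(13.4)(40.2) = 269.34.
New equilibrium: 120 - 2Q = 62 + 3Q gives Q_1 = 11.6, P_1 = 96.8; CS_1 = 134.56, PS_1 = 201.84.
Change in total surplus = (134.56 + 201.84) - (179.56 + 269.34) = -112.5.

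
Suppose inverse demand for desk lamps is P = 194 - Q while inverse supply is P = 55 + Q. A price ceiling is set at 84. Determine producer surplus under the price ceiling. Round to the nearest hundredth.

Free-market equilibrium: 194 - Q = 55 + Q gives Q* = 69.5, P* = 124.5.
At the ceiling price 84, quantity supplied is (84 - 55)/1 = 29; supply is the short side, so Q = 29 trades at P = 84.
PS is the triangle above supply below 84: (1/2)(29)(84 - 55) = 420.5.

420.50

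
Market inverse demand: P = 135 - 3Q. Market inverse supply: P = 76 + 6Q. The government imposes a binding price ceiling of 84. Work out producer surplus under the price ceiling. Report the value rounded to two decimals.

5.33

Without the control, 135 - 3Q = 76 + 6Q so Q* = 6.5556 and P* = 115.3333.
At the ceiling price 84, quantity supplied is (84 - 76)/6 = 1.3333; supply is the short side, so Q = 1.3333 trades at P = 84.
PS is the triangle above supply below 84: (1/2)(1.3333)(84 - 76) = 5.3333.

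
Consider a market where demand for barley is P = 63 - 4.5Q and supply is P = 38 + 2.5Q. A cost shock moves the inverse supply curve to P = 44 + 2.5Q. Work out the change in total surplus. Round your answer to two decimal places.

Initial equilibrium: Q_0 = 3.5714, P_0 = 46.9286; CS_0 = (1/2)(3.5714)(16.0714) = 28.699, PS_0 = (1/2)(3.5714)(8.9286) = 15.9439.
New equilibrium: 63 - 4.5Q = 44 + 2.5Q gives Q_1 = 2.7143, P_1 = 50.7857; CS_1 = 16.5765, PS_1 = 9.2092.
Change in total surplus = (16.5765 + 9.2092) - (28.699 + 15.9439) = -18.8571.

-18.86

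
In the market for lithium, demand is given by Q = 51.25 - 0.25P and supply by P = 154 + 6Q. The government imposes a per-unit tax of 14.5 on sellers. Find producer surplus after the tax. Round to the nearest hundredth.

Rewriting demand in inverse form: P = 205 - 4Q.
Without the tax, 205 - 4Q = 154 + 6Q so Q* = 5.1 and P* = 184.6.
A tax on sellers shifts supply up by 14.5: 205 - 4Q = 154 + 6Q + 14.5, so Q_t = 3.65. Buyers pay P_b = 190.4; sellers receive P_s = P_b - 14.5 = 175.9.
PS = (1/2)(Q_t)(P_s - 154) = (1/2)(3.65)(21.9) = 39.9675.

39.97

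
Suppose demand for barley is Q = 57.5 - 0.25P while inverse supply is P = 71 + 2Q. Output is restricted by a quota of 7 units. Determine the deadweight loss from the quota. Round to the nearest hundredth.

Rewriting demand in inverse form: P = 230 - 4Q.
Without the quota, 230 - 4Q = 71 + 2Q gives Q* = 26.5.
At Q = 7 the demand price is 230 - 4(7) = 202 and the supply price is 71 + 2(7) = 85.
DWL = (1/2)(gap between curves at 7) x (Q* - 7) = (1/2)(117)(19.5) = 1140.75.

1140.75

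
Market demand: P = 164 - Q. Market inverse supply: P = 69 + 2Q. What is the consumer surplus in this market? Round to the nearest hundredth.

501.39

Set 164 - Q = 69 + 2Q, which gives 95 = 3Q, so Q* = 31.6667 and P* = 164 - (31.6667) = 132.3333.
The demand choke price is 164, so CS = (1/2)(Q*)(164 - P*) = (1/2)(31.6667)(31.6667) = 501.3889.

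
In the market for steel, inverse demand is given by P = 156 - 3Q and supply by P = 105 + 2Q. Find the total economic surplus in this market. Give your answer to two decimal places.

260.10

Setting demand equal to supply, 51 = 5Q, so Q* = 10.2 and P* = 125.4.
Total surplus is the full triangle between the curves from 0 to Q*: (1/2)(10.2)(156 - 105) = 260.1.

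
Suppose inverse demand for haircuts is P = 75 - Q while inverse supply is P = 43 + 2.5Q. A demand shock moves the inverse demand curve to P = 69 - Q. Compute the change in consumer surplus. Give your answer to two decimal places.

-14.20

Initial equilibrium: Q_0 = 9.1429, P_0 = 65.8571; CS_0 = (1/2)(9.1429)(9.1429) = 41.7959, PS_0 = (1/2)(9.1429)(22.8571) = 104.4898.
New equilibrium: 69 - Q = 43 + 2.5Q gives Q_1 = 7.4286, P_1 = 61.5714; CS_1 = 27.5918, PS_1 = 68.9796.
Change in consumer surplus = 27.5918 - 41.7959 = -14.2041.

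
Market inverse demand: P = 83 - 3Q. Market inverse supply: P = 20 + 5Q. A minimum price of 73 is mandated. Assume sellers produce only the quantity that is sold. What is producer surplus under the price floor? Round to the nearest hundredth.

148.89

Without the control, 83 - 3Q = 20 + 5Q so Q* = 7.875 and P* = 59.375.
At P = 73, buyers demand (83 - 73)/3 = 3.3333 while sellers would supply more, so the quantity traded is 3.3333 at price 73.
The supply price at Q = 3.3333 is 36.6667. PS is the trapezoid between 73 and supply over [0, 3.3333]: (1/2)[(73 - 20) + (73 - 36.6667)](3.3333) = 148.8889.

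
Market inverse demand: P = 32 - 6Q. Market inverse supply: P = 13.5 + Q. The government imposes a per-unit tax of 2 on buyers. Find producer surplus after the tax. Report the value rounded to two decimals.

Pre-tax equilibrium: 32 - 6Q = 13.5 + Q gives Q* = 2.6429, P* = 16.1429.
A tax on buyers shifts demand down by 2: (32 - 2) - 6Q = 13.5 + Q, so Q_t = 2.3571. Buyers pay P_b = 17.8571; sellers receive P_s = P_b - 2 = 15.8571.
PS = (1/2)(Q_t)(P_s - 13.5) = (1/2)(2.3571)(2.3571) = 2.7781.

2.78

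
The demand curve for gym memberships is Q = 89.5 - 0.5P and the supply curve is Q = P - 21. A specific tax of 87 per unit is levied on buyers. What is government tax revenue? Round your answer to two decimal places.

2059.00

Rewriting demand in inverse form: P = 179 - 2Q.
Rewriting supply in inverse form: P = 21 + Q.
Pre-tax equilibrium: 179 - 2Q = 21 + Q gives Q* = 52.6667, P* = 73.6667.
With the tax, buyers' net willingness to pay falls by 87: (179 - 87) - 2Q = 21 + Q, so Q_t = 23.6667. Buyers pay P_b = 131.6667; sellers receive P_s = P_b - 87 = 44.6667.
Tax revenue = t x Q_t = 87 x 23.6667 = 2059.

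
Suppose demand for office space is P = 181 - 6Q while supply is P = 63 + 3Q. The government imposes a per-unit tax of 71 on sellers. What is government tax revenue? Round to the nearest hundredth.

370.78

Pre-tax equilibrium: 181 - 6Q = 63 + 3Q gives Q* = 13.1111, P* = 102.3333.
A tax on sellers shifts supply up by 71: 181 - 6Q = 63 + 3Q + 71, so Q_t = 5.2222. Buyers pay P_b = 149.6667; sellers receive P_s = P_b - 71 = 78.6667.
Tax revenue = t x Q_t = 71 x 5.2222 = 370.7778.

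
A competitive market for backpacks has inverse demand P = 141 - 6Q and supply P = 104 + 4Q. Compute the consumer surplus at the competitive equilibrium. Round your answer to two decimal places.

Equilibrium: 141 - 6Q = 104 + 4Q, so Q* = 3.7 and P* = 118.8.
The demand choke price is 141, so CS = (1/2)(Q*)(141 - P*) = (1/2)(3.7)(22.2) = 41.07.

41.07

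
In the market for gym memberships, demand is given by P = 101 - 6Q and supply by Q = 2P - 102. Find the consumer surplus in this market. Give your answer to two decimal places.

177.51

Rewriting supply in inverse form: P = 51 + 0.5Q.
Equilibrium: 101 - 6Q = 51 + 0.5Q, so Q* = 7.6923 and P* = 54.8462.
The demand choke price is 101, so CS = (1/2)(Q*)(101 - P*) = (1/2)(7.6923)(46.1538) = 177.5148.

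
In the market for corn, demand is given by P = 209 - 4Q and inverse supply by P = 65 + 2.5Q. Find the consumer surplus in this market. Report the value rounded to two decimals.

981.59

Equilibrium: 209 - 4Q = 65 + 2.5Q, so Q* = 22.1538 and P* = 120.3846.
CS is the area between the demand curve and P* from 0 to Q*: (1/2)(22.1538)(88.6154) = 981.5858.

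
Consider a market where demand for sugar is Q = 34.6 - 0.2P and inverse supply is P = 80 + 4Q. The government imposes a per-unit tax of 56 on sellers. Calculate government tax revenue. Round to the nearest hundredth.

230.22

Rewriting demand in inverse form: P = 173 - 5Q.
Pre-tax equilibrium: 173 - 5Q = 80 + 4Q gives Q* = 10.3333, P* = 121.3333.
With the tax, sellers need 56 more per unit: 173 - 5Q = 80 + 4Q + 56, so Q_t = 4.1111. Buyers pay P_b = 152.4444; sellers receive P_s = P_b - 56 = 96.4444.
Tax revenue = t x Q_t = 56 x 4.1111 = 230.2222.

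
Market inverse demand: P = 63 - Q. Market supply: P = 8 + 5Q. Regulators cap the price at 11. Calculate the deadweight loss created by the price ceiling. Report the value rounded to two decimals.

Without the control, 63 - Q = 8 + 5Q so Q* = 9.1667 and P* = 53.8333.
At P = 11, sellers supply (11 - 8)/5 = 0.6 while buyers want more, so the quantity traded is 0.6 at price 11.
The lost-trades triangle has base Q* - 0.6 = 8.5667 and height equal to the gap between the curves at Q = 0.6, which is 62.4 - 11 = 51.4. DWL = (1/2)(8.5667)(51.4) = 220.1633.

220.16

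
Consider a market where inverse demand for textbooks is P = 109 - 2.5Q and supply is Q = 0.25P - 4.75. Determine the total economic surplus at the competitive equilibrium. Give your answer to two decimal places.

Rewriting supply in inverse form: P = 19 + 4Q.
Equilibrium: 109 - 2.5Q = 19 + 4Q, so Q* = 13.8462 and P* = 74.3846.
Total surplus is the full triangle between the curves from 0 to Q*: (1/2)(13.8462)(109 - 19) = 623.0769.

623.08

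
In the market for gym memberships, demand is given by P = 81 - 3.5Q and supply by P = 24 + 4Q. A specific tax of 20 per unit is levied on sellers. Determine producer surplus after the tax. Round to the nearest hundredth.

Without the tax, 81 - 3.5Q = 24 + 4Q so Q* = 7.6 and P* = 54.4.
With the tax, sellers need 20 more per unit: 81 - 3.5Q = 24 + 4Q + 20, so Q_t = 4.9333. Buyers pay P_b = 63.7333; sellers receive P_s = P_b - 20 = 43.7333.
PS = (1/2)(Q_t)(P_s - 24) = (1/2)(4.9333)(19.7333) = 48.6756.

48.68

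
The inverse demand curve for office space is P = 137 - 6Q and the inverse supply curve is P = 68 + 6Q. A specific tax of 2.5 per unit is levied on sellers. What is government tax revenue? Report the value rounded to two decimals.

Pre-tax equilibrium: 137 - 6Q = 68 + 6Q gives Q* = 5.75, P* = 102.5.
A tax on sellers shifts supply up by 2.5: 137 - 6Q = 68 + 6Q + 2.5, so Q_t = 5.5417. Buyers pay P_b = 103.75; sellers receive P_s = P_b - 2.5 = 101.25.
Tax revenue = t x Q_t = 2.5 x 5.5417 = 13.8542.

13.85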